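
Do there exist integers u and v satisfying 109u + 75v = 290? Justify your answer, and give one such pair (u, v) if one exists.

u = 35, v = -47

109 and 75 are coprime, so 109u + 75v ranges over all of ℤ.
Dividing repeatedly: 109 = 1·75 + 34, 75 = 2·34 + 7, 34 = 4·7 + 6, 7 = 1·6 + 1, 6 = 6·1 + 0.
Unwinding: 1 = 7 − 1·6 = 7 − (34 − 4·7) = −34 + 5·7 = −34 + 5·(75 − 2·34) = 5·75 − 11·34 = 5·75 − 11·(109 − 1·75) = −11·109 + 16·75, i.e. 109·(-11) + 75·16 = 1.
Times 290: 109·(-3190) + 75·4640 = 290, so (-3190, 4640) solves it.
The general solution is u = -3190 + 75k, v = 4640 − 109k; taking k = 43 gives the smaller pair u = 35, v = -47.
Check: 109·35 + 75·(-47) = 3815 − 3525 = 290. ✓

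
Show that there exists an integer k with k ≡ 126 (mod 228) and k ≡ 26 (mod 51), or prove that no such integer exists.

There is no such integer.

Both moduli are multiples of 3 = gcd(228, 51), so any solution would satisfy k ≡ 126 and k ≡ 26 modulo 3 simultaneously.
But 126 mod 3 = 0 while 26 mod 3 = 2, a contradiction.
So no integer satisfies both congruences.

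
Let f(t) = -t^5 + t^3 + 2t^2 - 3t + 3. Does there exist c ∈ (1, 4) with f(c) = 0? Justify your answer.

f(1) = 2 and f(4) = -937, which have opposite signs.
As a polynomial, f is continuous on every closed interval.
So by the Intermediate Value Theorem there is a c strictly between 1 and 4 with f(c) = 0.

Yes, such a c exists.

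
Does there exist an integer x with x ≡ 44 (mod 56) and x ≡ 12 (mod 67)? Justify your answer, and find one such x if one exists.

x = 548

Since 56 and 67 share no common factor, CRT says the pair of congruences has a solution (unique mod 3752).
Any solution of the first congruence is x = 44 + 56t; substituting into the second, 56t ≡ 12 − 44 ≡ 35 (mod 67).
Invert 56 mod 67 by the Euclidean algorithm: 67 = 1·56 + 11, 56 = 5·11 + 1, 11 = 11·1 + 0; back-substituting, 1 = 56 − 5·11 = 56 − 5·(67 − 1·56) = −5·67 + 6·56. Hence 56·6 ≡ 1, so 56⁻¹ ≡ 6 (mod 67).
Multiplying by 6: t ≡ 6·35 = 210 ≡ 9 (mod 67).
Taking t = 9 gives x = 44 + 56·9 = 548.
Check: 548 mod 56 = 44, 548 mod 67 = 12. ✓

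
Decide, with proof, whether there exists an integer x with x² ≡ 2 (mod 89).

x = 25 works: 25² = 625, and 625 − 2 = 623 = 7·89.

x = 25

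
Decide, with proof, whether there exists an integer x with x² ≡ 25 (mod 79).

x = 74

Take x = 74. Then 74² = 5476 = 69·79 + 25, so 74² ≡ 25 (mod 79).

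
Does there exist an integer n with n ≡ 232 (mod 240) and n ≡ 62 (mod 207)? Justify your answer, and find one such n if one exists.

No such integer exists.

Reduce both congruences modulo 3, which divides 240 and 207: they say n ≡ 232 (mod 3) and n ≡ 62 (mod 3).
But 232 mod 3 = 1 while 62 mod 3 = 2, a contradiction.
Therefore no such n exists.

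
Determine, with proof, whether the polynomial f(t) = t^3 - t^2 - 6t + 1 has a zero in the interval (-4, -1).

f(-4) = -55 and f(-1) = 5, which have opposite signs.
Since f is a polynomial it is continuous on [-4, -1].
By the Intermediate Value Theorem f must vanish at some point of (-4, -1).

Yes, f has a root in the interval.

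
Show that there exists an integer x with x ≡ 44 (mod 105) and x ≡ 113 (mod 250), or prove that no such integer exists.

gcd(105, 250) = 5. If x ≡ 44 (mod 105) and x ≡ 113 (mod 250), then x ≡ 44 (mod 5) and x ≡ 113 (mod 5).
But 44 mod 5 = 4 while 113 mod 5 = 3, a contradiction.
Hence the system has no solution.

There is no such integer.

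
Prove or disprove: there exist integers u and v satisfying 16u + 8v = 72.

u = 0, v = 9

Every value of 16u + 8v is a multiple of gcd(16, 8) = 8; since 8 ∣ 72, solutions exist.
Dividing through by 8 reduces the equation to 2u + 1v = 9.
With a unit coefficient on v, (u, v) = (0, 9) is an immediate solution.
Check: 16·0 + 8·9 = 0 + 72 = 72. ✓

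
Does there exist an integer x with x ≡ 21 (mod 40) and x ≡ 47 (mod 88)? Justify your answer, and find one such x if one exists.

Reduce both congruences modulo 8, which divides 40 and 88: they say x ≡ 21 (mod 8) and x ≡ 47 (mod 8).
These are incompatible: 21 − 47 = -26 is not divisible by 8.
So no integer satisfies both congruences.

There is no such integer.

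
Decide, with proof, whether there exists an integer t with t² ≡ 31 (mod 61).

61 is prime, so by Euler's criterion 31 is a square mod 61 iff 31^((61−1)/2) = 31^30 ≡ 1 (mod 61).
Repeated squaring mod 61: 31^2 = 961 ≡ 46; 31^4 ≡ 46² = 2116 ≡ 42; 31^8 ≡ 42² = 1764 ≡ 56; 31^16 ≡ 56² = 3136 ≡ 25.
Since 30 = 16 + 8 + 4 + 2, 31^30 ≡ 25 · 56 · 42 · 46; multiplying out mod 61: 25·56 = 1400 ≡ 58, then 58·42 = 2436 ≡ 57, then 57·46 = 2622 ≡ 60. Thus 31^30 ≡ 60 ≡ −1 (mod 61).
By Euler's criterion 31 is a quadratic non-residue mod 61: no t satisfies t² ≡ 31 (mod 61).

No such integer exists.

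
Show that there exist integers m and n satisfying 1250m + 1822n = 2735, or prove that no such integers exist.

Both 1250 and 1822 are divisible by gcd(1250, 1822) = 2, hence so is any combination 1250m + 1822n.
However 2735 leaves remainder 1 on division by 2.
Therefore 1250m + 1822n = 2735 has no solution in integers.

No, no such integers exist.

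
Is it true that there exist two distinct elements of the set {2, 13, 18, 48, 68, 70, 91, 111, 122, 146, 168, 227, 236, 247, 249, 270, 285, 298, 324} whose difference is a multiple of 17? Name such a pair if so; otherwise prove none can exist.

Both 2 and 70 leave remainder 2 on division by 17; their difference 68 = 4·17 is a multiple of 17.

The pair (2, 70) works.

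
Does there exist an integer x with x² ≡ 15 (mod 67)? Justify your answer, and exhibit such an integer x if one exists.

Take x = 45. Then 45² = 2025 = 30·67 + 15, so 45² ≡ 15 (mod 67).

x = 45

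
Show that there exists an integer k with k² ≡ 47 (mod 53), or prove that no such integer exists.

Take k = 10. Then 10² = 100 = 1·53 + 47, so 10² ≡ 47 (mod 53).

k = 10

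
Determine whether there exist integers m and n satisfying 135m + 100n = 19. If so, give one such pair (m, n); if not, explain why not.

Both 135 and 100 are divisible by gcd(135, 100) = 5, hence so is any combination 135m + 100n.
But 19 = 5·3 + 4, so 5 ∤ 19.
Hence no integers m, n satisfy the equation.

No, no such integers exist.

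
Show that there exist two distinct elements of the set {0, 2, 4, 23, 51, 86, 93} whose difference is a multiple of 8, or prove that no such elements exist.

No, no such pair exists.

Two integers differ by a multiple of 8 exactly when they have the same residue mod 8. The residues are 0↦0, 2↦2, 4↦4, 23↦7, 51↦3, 86↦6, 93↦5.
These 7 residues are pairwise different, hence no difference of two elements is divisible by 8.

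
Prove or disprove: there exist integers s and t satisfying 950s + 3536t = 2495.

No such integers exist.

Both 950 and 3536 are divisible by gcd(950, 3536) = 2, hence so is any combination 950s + 3536t.
But 2495 = 2·1247 + 1, so 2 ∤ 2495.
Hence no integers s, t satisfy the equation.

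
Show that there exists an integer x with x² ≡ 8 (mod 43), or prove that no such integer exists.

No, no such integer exists.

Apply Euler's criterion with the prime 43: 8 is a quadratic residue iff 8^21 ≡ 1 (mod 43), and a non-residue iff it is ≡ −1.
Repeated squaring mod 43: 8^2 = 64 ≡ 21; 8^4 ≡ 21² = 441 ≡ 11; 8^8 ≡ 11² = 121 ≡ 35; 8^16 ≡ 35² = 1225 ≡ 21.
Since 21 = 16 + 4 + 1, 8^21 ≡ 21 · 11 · 8; multiplying out mod 43: 21·11 = 231 ≡ 16, then 16·8 = 128 ≡ 42. Thus 8^21 ≡ 42 ≡ −1 (mod 43).
By Euler's criterion 8 is a quadratic non-residue mod 43: no x satisfies x² ≡ 8 (mod 43).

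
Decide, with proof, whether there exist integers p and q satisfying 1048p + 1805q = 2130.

1048 and 1805 are coprime, so 1048p + 1805q ranges over all of ℤ.
Dividing repeatedly: 1805 = 1·1048 + 757, 1048 = 1·757 + 291, 757 = 2·291 + 175, 291 = 1·175 + 116, 175 = 1·116 + 59, 116 = 1·59 + 57, 59 = 1·57 + 2, 57 = 28·2 + 1, 2 = 2·1 + 0.
Unwinding: 1 = 57 − 28·2 = 57 − 28·(59 − 1·57) = −28·59 + 29·57 = −28·59 + 29·(116 − 1·59) = 29·116 − 57·59 = 29·116 − 57·(175 − 1·116) = −57·175 + 86·116 = −57·175 + 86·(291 − 1·175) = 86·291 − 143·175 = 86·291 − 143·(757 − 2·291) = −143·757 + 372·291 = −143·757 + 372·(1048 − 1·757) = 372·1048 − 515·757 = 372·1048 − 515·(1805 − 1·1048) = −515·1805 + 887·1048, i.e. 1048·887 + 1805·(-515) = 1.
Times 2130: 1048·1889310 + 1805·(-1096950) = 2130, so (1889310, -1096950) solves it.
Subtracting 1046·1805 from p and adding 1046·1048 to q gives the tidier solution (1280, -742).
Indeed 1048·1280 + 1805·(-742) = 1341440 − 1339310 = 2130.

p = 1280, q = -742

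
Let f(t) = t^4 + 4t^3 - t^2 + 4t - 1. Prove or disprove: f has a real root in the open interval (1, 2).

No such root exists.

The endpoint values f(1) = 7 and f(2) = 51 are both positive. Claim: f(t) > 0 for every t in (1, 2).
Shift to the endpoint 1: with t = 1 + u (0 < u < 1), one computes f(1 + u) = u^4 + 8u^3 + 17u^2 + 18u + 7.
The nonzero coefficients here are all positive, so for u > 0 every term is positive (or zero), and the constant term 7 is strictly positive.
So f is strictly positive on (1, 2); no root exists in the interval.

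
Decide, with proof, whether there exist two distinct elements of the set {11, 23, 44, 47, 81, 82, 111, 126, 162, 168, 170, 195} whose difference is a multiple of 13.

There is no such pair.

Reduce each element modulo 13: 11↦11, 23↦10, 44↦5, 47↦8, 81↦3, 82↦4, 111↦7, 126↦9, 162↦6, 168↦12, 170↦1, 195↦0.
All 12 residues are distinct, so no two elements differ by a multiple of 13.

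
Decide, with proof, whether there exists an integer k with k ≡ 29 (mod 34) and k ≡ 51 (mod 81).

Since 34 and 81 share no common factor, CRT says the pair of congruences has a solution (unique mod 2754).
Any solution of the first congruence is k = 29 + 34t; substituting into the second, 34t ≡ 51 − 29 ≡ 22 (mod 81).
To invert 34 modulo 81: 81 = 2·34 + 13, 34 = 2·13 + 8, 13 = 1·8 + 5, 8 = 1·5 + 3, 5 = 1·3 + 2, 3 = 1·2 + 1, 2 = 2·1 + 0, and unwinding, 1 = 3 − 1·2 = 3 − (5 − 1·3) = −5 + 2·3 = −5 + 2·(8 − 1·5) = 2·8 − 3·5 = 2·8 − 3·(13 − 1·8) = −3·13 + 5·8 = −3·13 + 5·(34 − 2·13) = 5·34 − 13·13 = 5·34 − 13·(81 − 2·34) = −13·81 + 31·34. Thus 34⁻¹ ≡ 31 (mod 81).
Multiplying by 31: t ≡ 31·22 = 682 ≡ 34 (mod 81).
Taking t = 34 gives k = 29 + 34·34 = 1185.
Indeed 1185 ≡ 29 (mod 34) and 1185 ≡ 51 (mod 81).

k = 1185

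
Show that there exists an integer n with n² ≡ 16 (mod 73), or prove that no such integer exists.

n = 69

Take n = 69. Then 69² = 4761 = 65·73 + 16, so 69² ≡ 16 (mod 73).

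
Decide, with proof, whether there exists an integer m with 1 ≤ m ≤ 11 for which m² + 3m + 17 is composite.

m = 8

At m = 8: 8² + 3·8 + 17 = 105 = 3·35, which is composite.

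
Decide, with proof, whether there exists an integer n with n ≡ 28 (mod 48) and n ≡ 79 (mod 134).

gcd(48, 134) = 2. If n ≡ 28 (mod 48) and n ≡ 79 (mod 134), then n ≡ 28 (mod 2) and n ≡ 79 (mod 2).
However 28 ≡ 0 and 79 ≡ 1 (mod 2), and 0 ≠ 1.
Therefore no such n exists.

No such integer exists.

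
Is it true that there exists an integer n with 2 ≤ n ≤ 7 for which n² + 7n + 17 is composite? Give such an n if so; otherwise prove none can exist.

n = 2

At n = 2: 2² + 7·2 + 17 = 35 = 5·7, which is composite.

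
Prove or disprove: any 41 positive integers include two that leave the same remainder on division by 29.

Partition the integers by their residue mod 29; there are 29 classes.
With 41 integers and only 29 classes, the pigeonhole principle forces two of them, say a and b, into the same class.
So a and b have equal remainders mod 29, which is exactly what was to be shown.

True.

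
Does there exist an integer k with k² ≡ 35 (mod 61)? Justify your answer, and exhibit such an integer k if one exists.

Apply Euler's criterion with the prime 61: 35 is a quadratic residue iff 35^30 ≡ 1 (mod 61), and a non-residue iff it is ≡ −1.
Squaring successively (mod 61): 35^2 = 1225 ≡ 5; 35^4 ≡ 5² = 25 ≡ 25; 35^8 ≡ 25² = 625 ≡ 15; 35^16 ≡ 15² = 225 ≡ 42.
Since 30 = 16 + 8 + 4 + 2, 35^30 ≡ 42 · 15 · 25 · 5; multiplying out mod 61: 42·15 = 630 ≡ 20, then 20·25 = 500 ≡ 12, then 12·5 = 60 ≡ 60. Thus 35^30 ≡ 60 ≡ −1 (mod 61).
The value −1 means 35 is a non-residue modulo 61, so k² ≡ 35 (mod 61) is impossible.

No, no such integer exists.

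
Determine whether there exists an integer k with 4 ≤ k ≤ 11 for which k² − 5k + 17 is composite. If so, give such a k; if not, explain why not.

The values for k = 4, 5, …, 11 are 13, 17, 23, 31, 41, 53, 67, 83, and each of these is prime.
So no value in the range makes the expression composite.

No such integer k in that range exists.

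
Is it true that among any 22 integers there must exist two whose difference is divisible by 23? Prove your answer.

Try 22 consecutive integers, 37, 38, …, 58. Their remainders mod 23 are 14, 15, 16, 17, 18, 19, 20, 21, 22, 0, 1, 2, 3, 4, 5, 6, 7, 8, 9, 10, 11, 12 — pairwise different, as any 22 ≤ 23 consecutive integers have distinct residues.
No two share a residue, so no pair has difference divisible by 23; the claim fails for this set.

No, the set {37, 38, 39, 40, 41, 42, 43, 44, 45, 46, 47, 48, 49, 50, 51, 52, 53, 54, 55, 56, 57, 58} is a counterexample.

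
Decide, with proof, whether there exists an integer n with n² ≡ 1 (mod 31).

Take n = 1. Then 1² = 1, and since 0 ≤ 1 < 31 this is already reduced: 1² ≡ 1 (mod 31).

n = 1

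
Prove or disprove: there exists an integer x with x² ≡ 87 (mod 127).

x = 50

x = 50 works: 50² = 2500, and 2500 − 87 = 2413 = 19·127.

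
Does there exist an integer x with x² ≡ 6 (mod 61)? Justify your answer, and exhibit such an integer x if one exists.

There is no such integer.

Apply Euler's criterion with the prime 61: 6 is a quadratic residue iff 6^30 ≡ 1 (mod 61), and a non-residue iff it is ≡ −1.
Repeated squaring mod 61: 6^2 = 36 ≡ 36; 6^4 ≡ 36² = 1296 ≡ 15; 6^8 ≡ 15² = 225 ≡ 42; 6^16 ≡ 42² = 1764 ≡ 56.
Since 30 = 16 + 8 + 4 + 2, 6^30 ≡ 56 · 42 · 15 · 36; multiplying out mod 61: 56·42 = 2352 ≡ 34, then 34·15 = 510 ≡ 22, then 22·36 = 792 ≡ 60. Thus 6^30 ≡ 60 ≡ −1 (mod 61).
By Euler's criterion 6 is a quadratic non-residue mod 61: no x satisfies x² ≡ 6 (mod 61).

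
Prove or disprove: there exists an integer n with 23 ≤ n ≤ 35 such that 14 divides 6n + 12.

n = 26

At n = 26 we get 6·26 + 12 = 168, and 168 = 14·12.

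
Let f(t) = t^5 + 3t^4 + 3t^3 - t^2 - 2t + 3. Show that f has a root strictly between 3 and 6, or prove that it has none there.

f has no root in that interval.

The endpoint values f(3) = 555 and f(6) = 12267 are both positive. Claim: f(t) > 0 for every t in (3, 6).
Shift to the endpoint 3: with t = 3 + u (0 < u < 3), one computes f(3 + u) = u^5 + 18u^4 + 129u^3 + 458u^2 + 802u + 555.
All 6 nonzero coefficients of this polynomial in u are positive; hence for u > 0 the value is a sum of positive terms (the constant 555 among them).
So f is strictly positive on (3, 6); no root exists in the interval.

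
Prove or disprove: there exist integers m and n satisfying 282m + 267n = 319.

There are no such integers.

gcd(282, 267) = 3, so every integer of the form 282m + 267n is a multiple of 3.
But 319 is not a multiple of 3 (it leaves remainder 1).
Hence no integers m, n satisfy the equation.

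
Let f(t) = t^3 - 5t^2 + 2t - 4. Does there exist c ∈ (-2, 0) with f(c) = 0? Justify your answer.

The endpoint values f(-2) = -36 and f(0) = -4 are both negative. Claim: f(t) < 0 for every t in (-2, 0).
Shift to the endpoint 0: with t = −u (0 < u < 2), one computes f(−u) = -u^3 - 5u^2 - 2u - 4.
All 4 nonzero coefficients of this polynomial in u are negative; hence for u > 0 the value is a sum of negative terms (the constant -4 among them).
So f is strictly negative on (-2, 0); no root exists in the interval.

No.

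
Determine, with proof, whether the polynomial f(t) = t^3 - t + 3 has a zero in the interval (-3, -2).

f(-3) = -21 and f(-2) = -3, both negative, so a sign-change argument is unavailable; we show f keeps this sign on the whole interval.
Shift to the endpoint -2: with t = -2 − u (0 < u < 1), one computes f(-2 − u) = -u^3 - 6u^2 - 11u - 3.
The nonzero coefficients here are all negative, so for u > 0 every term is negative (or zero), and the constant term -3 is strictly negative.
Therefore f(t) < 0 throughout (-3, -2), and f has no zero there.

No.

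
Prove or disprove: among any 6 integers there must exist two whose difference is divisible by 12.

Take the 6 consecutive integers 18, 19, …, 23: their residues mod 12 are all distinct because 6 ≤ 12.
Any two of them differ by at most 5 < 12 and by at least 1, so no difference is a multiple of 12.

No; for instance {18, 19, 20, 21, 22, 23} is a counterexample.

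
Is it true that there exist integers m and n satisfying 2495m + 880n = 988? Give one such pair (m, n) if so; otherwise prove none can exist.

gcd(2495, 880) = 5, so every integer of the form 2495m + 880n is a multiple of 5.
But 988 is not a multiple of 5 (it leaves remainder 3).
Therefore 2495m + 880n = 988 has no solution in integers.

No, no such integers exist.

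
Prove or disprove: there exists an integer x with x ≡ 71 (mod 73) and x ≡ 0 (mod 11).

Since 73 and 11 share no common factor, CRT says the pair of congruences has a solution (unique mod 803).
Any solution of the first congruence is x = 71 + 73t; substituting into the second, 73t ≡ 0 − 71 ≡ 6 (mod 11).
73 ≡ 7 (mod 11), so this reads 7t ≡ 6 (mod 11). Invert 7 mod 11 by the Euclidean algorithm: 11 = 1·7 + 4, 7 = 1·4 + 3, 4 = 1·3 + 1, 3 = 3·1 + 0; back-substituting, 1 = 4 − 1·3 = 4 − (7 − 1·4) = −7 + 2·4 = −7 + 2·(11 − 1·7) = 2·11 − 3·7. Hence 7·(-3) ≡ 1, so 7⁻¹ ≡ -3 ≡ 8 (mod 11).
Multiplying by 8: t ≡ 8·6 = 48 ≡ 4 (mod 11).
With t = 4: x = 71 + 73·4 = 363.
Verify: 363 = 4·73 + 71 and 363 = 33·11 + 0. ✓

x = 363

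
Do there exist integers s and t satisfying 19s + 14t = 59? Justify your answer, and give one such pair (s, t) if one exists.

s = 9, t = -8

Since gcd(19, 14) = 1, every integer is an integer combination of 19 and 14.
Run the Euclidean algorithm on 19 and 14: 19 = 1·14 + 5, 14 = 2·5 + 4, 5 = 1·4 + 1, 4 = 4·1 + 0.
Back-substituting, 1 = 5 − 1·4 = 5 − (14 − 2·5) = −14 + 3·5 = −14 + 3·(19 − 1·14) = 3·19 − 4·14; that is, 19·3 + 14·(-4) = 1.
Scaling by 59 gives the particular solution (s, t) = (177, -236).
Shifting by a multiple of (14, −19) keeps it a solution: s = 177 − 12·14 = 9, t = -236 + 12·19 = -8.
Check: 19·9 + 14·(-8) = 171 − 112 = 59. ✓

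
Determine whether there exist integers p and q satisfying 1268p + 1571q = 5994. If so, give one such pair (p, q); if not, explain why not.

1268 and 1571 are coprime, so 1268p + 1571q ranges over all of ℤ.
Dividing repeatedly: 1571 = 1·1268 + 303, 1268 = 4·303 + 56, 303 = 5·56 + 23, 56 = 2·23 + 10, 23 = 2·10 + 3, 10 = 3·3 + 1, 3 = 3·1 + 0.
Unwinding: 1 = 10 − 3·3 = 10 − 3·(23 − 2·10) = −3·23 + 7·10 = −3·23 + 7·(56 − 2·23) = 7·56 − 17·23 = 7·56 − 17·(303 − 5·56) = −17·303 + 92·56 = −17·303 + 92·(1268 − 4·303) = 92·1268 − 385·303 = 92·1268 − 385·(1571 − 1·1268) = −385·1571 + 477·1268, i.e. 1268·477 + 1571·(-385) = 1.
Multiplying through by 5994: p = 477·5994 = 2859138, q = (-385)·5994 = -2307690 is a solution.
Subtracting 1819·1571 from p and adding 1819·1268 to q gives the tidier solution (1489, -1198).
Check: 1268·1489 + 1571·(-1198) = 1888052 − 1882058 = 5994. ✓

p = 1489, q = -1198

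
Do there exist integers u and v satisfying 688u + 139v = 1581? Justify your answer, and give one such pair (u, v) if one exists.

688 and 139 are coprime, so 688u + 139v ranges over all of ℤ.
Dividing repeatedly: 688 = 4·139 + 132, 139 = 1·132 + 7, 132 = 18·7 + 6, 7 = 1·6 + 1, 6 = 6·1 + 0.
Working back up the chain: 1 = 7 − 1·6 = 7 − (132 − 18·7) = −132 + 19·7 = −132 + 19·(139 − 1·132) = 19·139 − 20·132 = 19·139 − 20·(688 − 4·139) = −20·688 + 99·139. So 688·(-20) + 139·99 = 1.
Multiplying through by 1581: u = (-20)·1581 = -31620, v = 99·1581 = 156519 is a solution.
Shifting by a multiple of (139, −688) keeps it a solution: u = -31620 + 228·139 = 72, v = 156519 − 228·688 = -345.
Check: 688·72 + 139·(-345) = 49536 − 47955 = 1581. ✓

u = 72, v = -345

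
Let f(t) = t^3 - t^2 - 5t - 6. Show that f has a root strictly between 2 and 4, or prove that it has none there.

f(2) = -12 and f(4) = 22, which have opposite signs.
f is continuous everywhere (it is a polynomial), in particular on [2, 4].
By the Intermediate Value Theorem f must vanish at some point of (2, 4).

Such a root exists.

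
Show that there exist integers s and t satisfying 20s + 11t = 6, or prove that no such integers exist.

Since gcd(20, 11) = 1, every integer is an integer combination of 20 and 11.
Run the Euclidean algorithm on 20 and 11: 20 = 1·11 + 9, 11 = 1·9 + 2, 9 = 4·2 + 1, 2 = 2·1 + 0.
Unwinding: 1 = 9 − 4·2 = 9 − 4·(11 − 1·9) = −4·11 + 5·9 = −4·11 + 5·(20 − 1·11) = 5·20 − 9·11, i.e. 20·5 + 11·(-9) = 1.
Multiplying through by 6: s = 5·6 = 30, t = (-9)·6 = -54 is a solution.
The general solution is s = 30 + 11k, t = -54 − 20k; taking k = -2 gives the smaller pair s = 8, t = -14.
Indeed 20·8 + 11·(-14) = 160 − 154 = 6.

s = 8, t = -14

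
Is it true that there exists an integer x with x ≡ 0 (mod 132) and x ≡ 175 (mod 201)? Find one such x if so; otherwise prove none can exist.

There is no such integer.

gcd(132, 201) = 3. If x ≡ 0 (mod 132) and x ≡ 175 (mod 201), then x ≡ 0 (mod 3) and x ≡ 175 (mod 3).
However 0 ≡ 0 and 175 ≡ 1 (mod 3), and 0 ≠ 1.
Therefore no such x exists.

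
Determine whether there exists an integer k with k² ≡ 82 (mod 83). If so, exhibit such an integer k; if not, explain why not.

No, no such integer exists.

83 is prime, so by Euler's criterion 82 is a square mod 83 iff 82^((83−1)/2) = 82^41 ≡ 1 (mod 83).
Repeated squaring mod 83: 82^2 = 6724 ≡ 1; 82^4 ≡ 1² = 1 ≡ 1; 82^8 ≡ 1² = 1 ≡ 1; 82^16 ≡ 1² = 1 ≡ 1; 82^32 ≡ 1² = 1 ≡ 1.
Since 41 = 32 + 8 + 1, 82^41 ≡ 1 · 1 · 82; multiplying out mod 83: 1·1 = 1 ≡ 1, then 1·82 = 82 ≡ 82. Thus 82^41 ≡ 82 ≡ −1 (mod 83).
The value −1 means 82 is a non-residue modulo 83, so k² ≡ 82 (mod 83) is impossible.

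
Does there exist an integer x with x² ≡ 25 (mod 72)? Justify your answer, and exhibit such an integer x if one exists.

Take x = 59. Then 59² = 3481 = 48·72 + 25, so 59² ≡ 25 (mod 72).

x = 59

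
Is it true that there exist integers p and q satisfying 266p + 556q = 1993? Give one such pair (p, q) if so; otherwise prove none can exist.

Both 266 and 556 are divisible by gcd(266, 556) = 2, hence so is any combination 266p + 556q.
However 1993 leaves remainder 1 on division by 2.
Therefore 266p + 556q = 1993 has no solution in integers.

No such integers exist.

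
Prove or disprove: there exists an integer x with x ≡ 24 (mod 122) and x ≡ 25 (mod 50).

gcd(122, 50) = 2. If x ≡ 24 (mod 122) and x ≡ 25 (mod 50), then x ≡ 24 (mod 2) and x ≡ 25 (mod 2).
However 24 ≡ 0 and 25 ≡ 1 (mod 2), and 0 ≠ 1.
Hence the system has no solution.

There is no such integer.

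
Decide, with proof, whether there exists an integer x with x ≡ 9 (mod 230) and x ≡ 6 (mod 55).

Reduce both congruences modulo 5, which divides 230 and 55: they say x ≡ 9 (mod 5) and x ≡ 6 (mod 5).
However 9 ≡ 4 and 6 ≡ 1 (mod 5), and 4 ≠ 1.
Therefore no such x exists.

There is no such integer.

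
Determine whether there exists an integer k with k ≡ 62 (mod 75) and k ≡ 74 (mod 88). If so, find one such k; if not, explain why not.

gcd(75, 88) = 1, so the Chinese Remainder Theorem guarantees exactly one residue class mod 6600 satisfying both.
Write k = 62 + 75t and require 62 + 75t ≡ 74 (mod 88), i.e. 75t ≡ 12 (mod 88).
To invert 75 modulo 88: 88 = 1·75 + 13, 75 = 5·13 + 10, 13 = 1·10 + 3, 10 = 3·3 + 1, 3 = 3·1 + 0, and unwinding, 1 = 10 − 3·3 = 10 − 3·(13 − 1·10) = −3·13 + 4·10 = −3·13 + 4·(75 − 5·13) = 4·75 − 23·13 = 4·75 − 23·(88 − 1·75) = −23·88 + 27·75. Thus 75⁻¹ ≡ 27 (mod 88).
Multiplying by 27: t ≡ 27·12 = 324 ≡ 60 (mod 88).
With t = 60: k = 62 + 75·60 = 4562.
Check: 4562 mod 75 = 62, 4562 mod 88 = 74. ✓

k = 4562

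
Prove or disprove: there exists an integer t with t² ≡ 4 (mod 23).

t = 21

t = 21 works: 21² = 441, and 441 − 4 = 437 = 19·23.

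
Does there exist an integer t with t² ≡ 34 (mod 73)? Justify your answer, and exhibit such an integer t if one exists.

No such integer exists.

Apply Euler's criterion with the prime 73: 34 is a quadratic residue iff 34^36 ≡ 1 (mod 73), and a non-residue iff it is ≡ −1.
Squaring successively (mod 73): 34^2 = 1156 ≡ 61; 34^4 ≡ 61² = 3721 ≡ 71; 34^8 ≡ 71² = 5041 ≡ 4; 34^16 ≡ 4² = 16 ≡ 16; 34^32 ≡ 16² = 256 ≡ 37.
Since 36 = 32 + 4, 34^36 ≡ 37 · 71; multiplying out mod 73: 37·71 = 2627 ≡ 72. Thus 34^36 ≡ 72 ≡ −1 (mod 73).
By Euler's criterion 34 is a quadratic non-residue mod 73: no t satisfies t² ≡ 34 (mod 73).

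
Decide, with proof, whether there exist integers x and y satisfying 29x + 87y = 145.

x = 2, y = 1

gcd(29, 87) = 29, and 29 divides 145, so integer solutions exist.
Dividing through by 29 reduces the equation to 1x + 3y = 5.
The coefficient of x is 1, so setting y = 0 and x = 5 already solves it.
The general solution is x = 5 + 3k, y = 0 − 1k; taking k = -1 gives the smaller pair x = 2, y = 1.
Indeed 29·2 + 87·1 = 58 + 87 = 145.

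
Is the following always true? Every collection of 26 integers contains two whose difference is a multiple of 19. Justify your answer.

True.

Partition the integers by their residue mod 19; there are 19 classes.
Since 26 > 19, two of the 26 integers must share a residue class by the pigeonhole principle; call them a and b.
Then a ≡ b (mod 19), i.e. 19 ∣ (a − b).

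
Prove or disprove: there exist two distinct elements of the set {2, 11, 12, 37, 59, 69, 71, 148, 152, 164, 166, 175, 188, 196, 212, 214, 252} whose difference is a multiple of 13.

11 and 37 are such a pair.

Both 11 and 37 leave remainder 11 on division by 13; their difference 26 = 2·13 is a multiple of 13.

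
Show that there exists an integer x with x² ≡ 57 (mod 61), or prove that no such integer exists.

x = 39

x = 39 works: 39² = 1521, and 1521 − 57 = 1464 = 24·61.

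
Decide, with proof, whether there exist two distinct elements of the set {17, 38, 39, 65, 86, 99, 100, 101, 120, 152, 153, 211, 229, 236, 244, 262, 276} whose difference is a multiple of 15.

17 and 152 are such a pair.

Reduce each element mod 15: 17↦2, 38↦8, 39↦9, 65↦5, 86↦11, 99↦9, 100↦10, 101↦11, 120↦0, 152↦2, 153↦3, 211↦1, 229↦4, 236↦11, 244↦4, 262↦7, 276↦6. The residue 2 repeats (at 17 and 152), and 152 − 17 = 135 = 9·15.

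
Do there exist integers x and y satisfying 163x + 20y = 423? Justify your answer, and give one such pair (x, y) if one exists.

163 and 20 are coprime, so 163x + 20y ranges over all of ℤ.
Run the Euclidean algorithm on 163 and 20: 163 = 8·20 + 3, 20 = 6·3 + 2, 3 = 1·2 + 1, 2 = 2·1 + 0.
Working back up the chain: 1 = 3 − 1·2 = 3 − (20 − 6·3) = −20 + 7·3 = −20 + 7·(163 − 8·20) = 7·163 − 57·20. So 163·7 + 20·(-57) = 1.
Times 423: 163·2961 + 20·(-24111) = 423, so (2961, -24111) solves it.
The general solution is x = 2961 + 20k, y = -24111 − 163k; taking k = -148 gives the smaller pair x = 1, y = 13.
Check: 163·1 + 20·13 = 163 + 260 = 423. ✓

x = 1, y = 13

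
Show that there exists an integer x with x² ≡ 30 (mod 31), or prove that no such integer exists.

31 is prime, so by Euler's criterion 30 is a square mod 31 iff 30^((31−1)/2) = 30^15 ≡ 1 (mod 31).
Repeated squaring mod 31: 30^2 = 900 ≡ 1; 30^4 ≡ 1² = 1 ≡ 1; 30^8 ≡ 1² = 1 ≡ 1.
Since 15 = 8 + 4 + 2 + 1, 30^15 ≡ 1 · 1 · 1 · 30; multiplying out mod 31: 1·1 = 1 ≡ 1, then 1·1 = 1 ≡ 1, then 1·30 = 30 ≡ 30. Thus 30^15 ≡ 30 ≡ −1 (mod 31).
By Euler's criterion 30 is a quadratic non-residue mod 31: no x satisfies x² ≡ 30 (mod 31).

There is no such integer.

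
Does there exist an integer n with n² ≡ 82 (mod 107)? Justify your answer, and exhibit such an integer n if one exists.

No, no such integer exists.

Apply Euler's criterion with the prime 107: 82 is a quadratic residue iff 82^53 ≡ 1 (mod 107), and a non-residue iff it is ≡ −1.
Repeated squaring mod 107: 82^2 = 6724 ≡ 90; 82^4 ≡ 90² = 8100 ≡ 75; 82^8 ≡ 75² = 5625 ≡ 61; 82^16 ≡ 61² = 3721 ≡ 83; 82^32 ≡ 83² = 6889 ≡ 41.
Since 53 = 32 + 16 + 4 + 1, 82^53 ≡ 41 · 83 · 75 · 82; multiplying out mod 107: 41·83 = 3403 ≡ 86, then 86·75 = 6450 ≡ 30, then 30·82 = 2460 ≡ 106. Thus 82^53 ≡ 106 ≡ −1 (mod 107).
The value −1 means 82 is a non-residue modulo 107, so n² ≡ 82 (mod 107) is impossible.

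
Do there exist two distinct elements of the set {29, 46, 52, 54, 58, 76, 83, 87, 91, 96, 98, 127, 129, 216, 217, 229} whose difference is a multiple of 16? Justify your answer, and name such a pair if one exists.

No, no such pair exists.

Reduce each element modulo 16: 29↦13, 46↦14, 52↦4, 54↦6, 58↦10, 76↦12, 83↦3, 87↦7, 91↦11, 96↦0, 98↦2, 127↦15, 129↦1, 216↦8, 217↦9, 229↦5.
These 16 residues are pairwise different, hence no difference of two elements is divisible by 16.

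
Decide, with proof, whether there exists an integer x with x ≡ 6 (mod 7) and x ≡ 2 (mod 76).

x = 230

gcd(7, 76) = 1, so the Chinese Remainder Theorem guarantees exactly one residue class mod 532 satisfying both.
Write x = 6 + 7t and require 6 + 7t ≡ 2 (mod 76), i.e. 7t ≡ 72 (mod 76).
Invert 7 mod 76 by the Euclidean algorithm: 76 = 10·7 + 6, 7 = 1·6 + 1, 6 = 6·1 + 0; back-substituting, 1 = 7 − 1·6 = 7 − (76 − 10·7) = −76 + 11·7. Hence 7·11 ≡ 1, so 7⁻¹ ≡ 11 (mod 76).
Therefore t ≡ 11·72 = 792 ≡ 32 (mod 76).
Taking t = 32 gives x = 6 + 7·32 = 230.
Verify: 230 = 32·7 + 6 and 230 = 3·76 + 2. ✓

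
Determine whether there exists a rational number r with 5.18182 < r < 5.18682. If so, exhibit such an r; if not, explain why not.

r = 140/27

Multiplying by 27: 27·5.18182 = 139.90914 and 27·5.18682 = 140.04414, so the integer 140 lies strictly between them.
Dividing back, 5.18182 < 140/27 < 5.18682, and 140/27 is rational.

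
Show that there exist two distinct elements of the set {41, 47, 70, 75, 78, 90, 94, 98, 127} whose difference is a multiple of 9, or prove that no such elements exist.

Reduce each element modulo 9: 41↦5, 47↦2, 70↦7, 75↦3, 78↦6, 90↦0, 94↦4, 98↦8, 127↦1.
These 9 residues are pairwise different, hence no difference of two elements is divisible by 9.

No, no such pair exists.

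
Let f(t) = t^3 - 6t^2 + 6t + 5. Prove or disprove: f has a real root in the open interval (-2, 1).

f(-2) = -39 and f(1) = 6, which have opposite signs.
Since f is a polynomial it is continuous on [-2, 1].
By the Intermediate Value Theorem, f takes the value 0 somewhere in the open interval.

Such a root exists.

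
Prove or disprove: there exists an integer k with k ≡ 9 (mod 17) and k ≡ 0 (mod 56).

k = 672

gcd(17, 56) = 1, so the Chinese Remainder Theorem guarantees exactly one residue class mod 952 satisfying both.
Write k = 9 + 17t and require 9 + 17t ≡ 0 (mod 56), i.e. 17t ≡ 47 (mod 56).
Note 17·33 = 561 ≡ 1 (mod 56) (as 561 − 1 = 10·56), so 17⁻¹ ≡ 33.
Multiplying by 33: t ≡ 33·47 = 1551 ≡ 39 (mod 56).
Taking t = 39 gives k = 9 + 17·39 = 672.
Indeed 672 ≡ 9 (mod 17) and 672 ≡ 0 (mod 56).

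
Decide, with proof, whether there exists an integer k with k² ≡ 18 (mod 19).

No, no such integer exists.

Squares mod 19 repeat after k = 9 (as (−k)² = k²); for k = 0..9 they are 0, 1, 4, 9, 16, 6, 17, 11, 7, 5.
So the quadratic residues mod 19 are {0, 1, 4, 5, 6, 7, 9, 11, 16, 17}, and 18 is not among them.
Therefore k² ≡ 18 (mod 19) has no solution.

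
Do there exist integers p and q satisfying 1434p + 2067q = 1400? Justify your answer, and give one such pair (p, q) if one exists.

Any value of 1434p + 2067q is a multiple of gcd(1434, 2067) = 3.
But 1400 is not a multiple of 3 (it leaves remainder 2).
So the equation is unsolvable over ℤ.

There are no such integers.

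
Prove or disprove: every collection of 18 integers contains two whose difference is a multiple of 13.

Each integer lies in one of the 13 residue classes modulo 13.
With 18 integers and only 13 classes, the pigeonhole principle forces two of them, say a and b, into the same class.
Then a ≡ b (mod 13), i.e. 13 ∣ (a − b).

True.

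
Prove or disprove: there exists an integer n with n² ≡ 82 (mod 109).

n = 54

Take n = 54. Then 54² = 2916 = 26·109 + 82, so 54² ≡ 82 (mod 109).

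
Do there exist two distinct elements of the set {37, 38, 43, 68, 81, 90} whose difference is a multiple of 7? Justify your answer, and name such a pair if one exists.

No such pair exists.

Two integers differ by a multiple of 7 exactly when they have the same residue mod 7. The residues are 37↦2, 38↦3, 43↦1, 68↦5, 81↦4, 90↦6.
All 6 residues are distinct, so no two elements differ by a multiple of 7.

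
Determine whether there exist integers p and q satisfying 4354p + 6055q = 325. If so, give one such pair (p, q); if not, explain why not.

There are no such integers.

gcd(4354, 6055) = 7, so every integer of the form 4354p + 6055q is a multiple of 7.
But 325 is not a multiple of 7 (it leaves remainder 3).
Hence no integers p, q satisfy the equation.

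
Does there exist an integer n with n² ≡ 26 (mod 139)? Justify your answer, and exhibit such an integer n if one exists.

139 is prime, so by Euler's criterion 26 is a square mod 139 iff 26^((139−1)/2) = 26^69 ≡ 1 (mod 139).
Squaring successively (mod 139): 26^2 = 676 ≡ 120; 26^4 ≡ 120² = 14400 ≡ 83; 26^8 ≡ 83² = 6889 ≡ 78; 26^16 ≡ 78² = 6084 ≡ 107; 26^32 ≡ 107² = 11449 ≡ 51; 26^64 ≡ 51² = 2601 ≡ 99.
Since 69 = 64 + 4 + 1, 26^69 ≡ 99 · 83 · 26; multiplying out mod 139: 99·83 = 8217 ≡ 16, then 16·26 = 416 ≡ 138. Thus 26^69 ≡ 138 ≡ −1 (mod 139).
By Euler's criterion 26 is a quadratic non-residue mod 139: no n satisfies n² ≡ 26 (mod 139).

No such integer exists.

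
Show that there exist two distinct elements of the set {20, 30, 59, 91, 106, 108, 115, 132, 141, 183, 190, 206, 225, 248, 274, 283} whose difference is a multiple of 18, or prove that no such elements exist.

No, no such pair exists.

Residues mod 18: 20↦2, 30↦12, 59↦5, 91↦1, 106↦16, 108↦0, 115↦7, 132↦6, 141↦15, 183↦3, 190↦10, 206↦8, 225↦9, 248↦14, 274↦4, 283↦13.
No residue repeats among the 16 elements, so no pair has difference ≡ 0 (mod 18).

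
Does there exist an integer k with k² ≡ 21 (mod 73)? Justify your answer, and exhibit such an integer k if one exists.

73 is prime, so by Euler's criterion 21 is a square mod 73 iff 21^((73−1)/2) = 21^36 ≡ 1 (mod 73).
Squaring successively (mod 73): 21^2 = 441 ≡ 3; 21^4 ≡ 3² = 9 ≡ 9; 21^8 ≡ 9² = 81 ≡ 8; 21^16 ≡ 8² = 64 ≡ 64; 21^32 ≡ 64² = 4096 ≡ 8.
Since 36 = 32 + 4, 21^36 ≡ 8 · 9; multiplying out mod 73: 8·9 = 72 ≡ 72. Thus 21^36 ≡ 72 ≡ −1 (mod 73).
The value −1 means 21 is a non-residue modulo 73, so k² ≡ 21 (mod 73) is impossible.

No, no such integer exists.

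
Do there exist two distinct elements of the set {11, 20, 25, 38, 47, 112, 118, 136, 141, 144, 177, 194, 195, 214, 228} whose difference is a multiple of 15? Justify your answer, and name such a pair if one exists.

Residues mod 15: 11↦11, 20↦5, 25↦10, 38↦8, 47↦2, 112↦7, 118↦13, 136↦1, 141↦6, 144↦9, 177↦12, 194↦14, 195↦0, 214↦4, 228↦3.
All 15 residues are distinct, so no two elements differ by a multiple of 15.

No, no such pair exists.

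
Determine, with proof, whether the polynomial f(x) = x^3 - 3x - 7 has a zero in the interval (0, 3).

f(0) = -7 and f(3) = 11, which have opposite signs.
Since f is a polynomial it is continuous on [0, 3].
By the Intermediate Value Theorem, f takes the value 0 somewhere in the open interval.

Yes, f has a root in the interval.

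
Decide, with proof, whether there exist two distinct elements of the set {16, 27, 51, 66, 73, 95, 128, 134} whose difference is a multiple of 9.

No, no such pair exists.

Reduce each element modulo 9: 16↦7, 27↦0, 51↦6, 66↦3, 73↦1, 95↦5, 128↦2, 134↦8.
No residue repeats among the 8 elements, so no pair has difference ≡ 0 (mod 9).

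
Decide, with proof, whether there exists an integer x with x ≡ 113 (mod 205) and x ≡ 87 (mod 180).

No, no such integer exists.

Reduce both congruences modulo 5, which divides 205 and 180: they say x ≡ 113 (mod 5) and x ≡ 87 (mod 5).
These are incompatible: 113 − 87 = 26 is not divisible by 5.
So no integer satisfies both congruences.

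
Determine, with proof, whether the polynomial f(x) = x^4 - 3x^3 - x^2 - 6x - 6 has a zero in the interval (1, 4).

f(1) = -15 and f(4) = 18, which have opposite signs.
f is continuous everywhere (it is a polynomial), in particular on [1, 4].
By the Intermediate Value Theorem f must vanish at some point of (1, 4).

Such a root exists.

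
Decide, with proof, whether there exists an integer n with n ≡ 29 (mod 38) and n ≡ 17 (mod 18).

Here gcd(38, 18) = 2, and both 29 and 17 leave remainder 1 mod 2, so the system is consistent.
The integers ≡ 29 (mod 38) are 29, 67, 105, 143, …; their remainders mod 18 are 11, 13, 15, 17, so n = 143 is the first that is ≡ 17 (mod 18).
Indeed 143 ≡ 29 (mod 38) and 143 ≡ 17 (mod 18).

n = 143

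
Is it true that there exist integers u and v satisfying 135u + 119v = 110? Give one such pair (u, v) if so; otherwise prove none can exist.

135 and 119 are coprime, so 135u + 119v ranges over all of ℤ.
Dividing repeatedly: 135 = 1·119 + 16, 119 = 7·16 + 7, 16 = 2·7 + 2, 7 = 3·2 + 1, 2 = 2·1 + 0.
Unwinding: 1 = 7 − 3·2 = 7 − 3·(16 − 2·7) = −3·16 + 7·7 = −3·16 + 7·(119 − 7·16) = 7·119 − 52·16 = 7·119 − 52·(135 − 1·119) = −52·135 + 59·119, i.e. 135·(-52) + 119·59 = 1.
Times 110: 135·(-5720) + 119·6490 = 110, so (-5720, 6490) solves it.
Adding 49·119 to u and subtracting 49·135 from v gives the tidier solution (111, -125).
Check: 135·111 + 119·(-125) = 14985 − 14875 = 110. ✓

u = 111, v = -125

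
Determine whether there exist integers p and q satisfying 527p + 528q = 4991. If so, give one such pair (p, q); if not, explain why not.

527 and 528 are coprime, so 527p + 528q ranges over all of ℤ.
Run the Euclidean algorithm on 528 and 527: 528 = 1·527 + 1, 527 = 527·1 + 0.
Working back up the chain: 1 = 528 − 1·527. So 527·(-1) + 528·1 = 1.
Multiplying through by 4991: p = (-1)·4991 = -4991, q = 1·4991 = 4991 is a solution.
The general solution is p = -4991 + 528k, q = 4991 − 527k; taking k = 10 gives the smaller pair p = 289, q = -279.
Indeed 527·289 + 528·(-279) = 152303 − 147312 = 4991.

p = 289, q = -279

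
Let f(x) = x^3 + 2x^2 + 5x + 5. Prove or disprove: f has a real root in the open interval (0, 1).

Evaluate at the endpoints: f(0) = 5, f(1) = 13 — same sign (positive).
The derivative f'(x) = 3x^2 + 4x + 5 is a quadratic with discriminant 4² − 4·3·5 = -44 < 0; it never vanishes, so it is always positive (sign of the leading coefficient).
Hence f is strictly increasing on ℝ, and in particular on [0, 1]. A strictly monotone function with same-sign endpoint values stays positive on the whole interval, so f has no zero in (0, 1).

f has no root in that interval.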